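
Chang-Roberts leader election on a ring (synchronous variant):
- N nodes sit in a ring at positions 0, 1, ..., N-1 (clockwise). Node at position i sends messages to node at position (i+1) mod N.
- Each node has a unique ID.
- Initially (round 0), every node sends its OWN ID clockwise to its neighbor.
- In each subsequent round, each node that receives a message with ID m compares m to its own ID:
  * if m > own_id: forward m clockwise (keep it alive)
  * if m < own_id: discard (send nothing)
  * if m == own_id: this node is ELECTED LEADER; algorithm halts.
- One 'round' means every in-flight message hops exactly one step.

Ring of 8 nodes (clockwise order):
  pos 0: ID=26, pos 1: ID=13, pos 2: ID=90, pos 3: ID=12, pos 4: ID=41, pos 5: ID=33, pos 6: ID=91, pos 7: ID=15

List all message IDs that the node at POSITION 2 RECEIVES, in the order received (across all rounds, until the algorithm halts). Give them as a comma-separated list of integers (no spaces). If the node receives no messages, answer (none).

Round 1: pos1(id13) recv 26: fwd; pos2(id90) recv 13: drop; pos3(id12) recv 90: fwd; pos4(id41) recv 12: drop; pos5(id33) recv 41: fwd; pos6(id91) recv 33: drop; pos7(id15) recv 91: fwd; pos0(id26) recv 15: drop
Round 2: pos2(id90) recv 26: drop; pos4(id41) recv 90: fwd; pos6(id91) recv 41: drop; pos0(id26) recv 91: fwd
Round 3: pos5(id33) recv 90: fwd; pos1(id13) recv 91: fwd
Round 4: pos6(id91) recv 90: drop; pos2(id90) recv 91: fwd
Round 5: pos3(id12) recv 91: fwd
Round 6: pos4(id41) recv 91: fwd
Round 7: pos5(id33) recv 91: fwd
Round 8: pos6(id91) recv 91: ELECTED

Answer: 13,26,91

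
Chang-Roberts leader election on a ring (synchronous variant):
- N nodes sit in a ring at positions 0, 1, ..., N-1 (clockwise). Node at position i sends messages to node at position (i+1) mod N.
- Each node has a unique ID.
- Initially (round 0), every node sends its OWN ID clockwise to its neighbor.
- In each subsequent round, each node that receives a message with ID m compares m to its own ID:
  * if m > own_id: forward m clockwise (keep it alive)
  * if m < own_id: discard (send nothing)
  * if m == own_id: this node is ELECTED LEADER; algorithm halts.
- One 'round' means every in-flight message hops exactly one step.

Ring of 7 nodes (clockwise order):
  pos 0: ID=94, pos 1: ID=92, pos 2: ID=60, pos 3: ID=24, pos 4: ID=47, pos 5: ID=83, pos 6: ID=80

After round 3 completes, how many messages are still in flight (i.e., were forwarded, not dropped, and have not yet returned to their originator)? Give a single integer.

Round 1: pos1(id92) recv 94: fwd; pos2(id60) recv 92: fwd; pos3(id24) recv 60: fwd; pos4(id47) recv 24: drop; pos5(id83) recv 47: drop; pos6(id80) recv 83: fwd; pos0(id94) recv 80: drop
Round 2: pos2(id60) recv 94: fwd; pos3(id24) recv 92: fwd; pos4(id47) recv 60: fwd; pos0(id94) recv 83: drop
Round 3: pos3(id24) recv 94: fwd; pos4(id47) recv 92: fwd; pos5(id83) recv 60: drop
After round 3: 2 messages still in flight

Answer: 2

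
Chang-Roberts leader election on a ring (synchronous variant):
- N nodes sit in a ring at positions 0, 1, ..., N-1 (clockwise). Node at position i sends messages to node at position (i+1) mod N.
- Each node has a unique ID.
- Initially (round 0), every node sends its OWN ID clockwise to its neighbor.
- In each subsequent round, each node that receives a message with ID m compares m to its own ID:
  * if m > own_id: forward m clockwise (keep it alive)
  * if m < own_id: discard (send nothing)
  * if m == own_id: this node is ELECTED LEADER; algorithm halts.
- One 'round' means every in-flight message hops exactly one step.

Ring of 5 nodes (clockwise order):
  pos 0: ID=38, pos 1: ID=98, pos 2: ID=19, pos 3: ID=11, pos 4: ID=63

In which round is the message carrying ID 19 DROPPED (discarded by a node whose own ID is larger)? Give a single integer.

Round 1: pos1(id98) recv 38: drop; pos2(id19) recv 98: fwd; pos3(id11) recv 19: fwd; pos4(id63) recv 11: drop; pos0(id38) recv 63: fwd
Round 2: pos3(id11) recv 98: fwd; pos4(id63) recv 19: drop; pos1(id98) recv 63: drop
Round 3: pos4(id63) recv 98: fwd
Round 4: pos0(id38) recv 98: fwd
Round 5: pos1(id98) recv 98: ELECTED
Message ID 19 originates at pos 2; dropped at pos 4 in round 2

Answer: 2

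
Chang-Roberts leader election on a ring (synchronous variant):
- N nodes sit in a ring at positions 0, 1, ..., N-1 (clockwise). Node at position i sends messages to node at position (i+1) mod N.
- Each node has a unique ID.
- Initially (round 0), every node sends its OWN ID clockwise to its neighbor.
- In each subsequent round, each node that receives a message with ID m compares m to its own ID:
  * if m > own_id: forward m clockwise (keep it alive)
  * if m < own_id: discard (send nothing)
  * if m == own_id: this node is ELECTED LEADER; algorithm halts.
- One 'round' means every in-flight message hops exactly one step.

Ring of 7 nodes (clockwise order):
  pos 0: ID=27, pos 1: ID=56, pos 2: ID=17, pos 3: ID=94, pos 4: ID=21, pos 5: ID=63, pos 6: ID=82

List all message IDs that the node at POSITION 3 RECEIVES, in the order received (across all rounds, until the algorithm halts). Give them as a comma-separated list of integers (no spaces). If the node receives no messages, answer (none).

Answer: 17,56,82,94

Derivation:
Round 1: pos1(id56) recv 27: drop; pos2(id17) recv 56: fwd; pos3(id94) recv 17: drop; pos4(id21) recv 94: fwd; pos5(id63) recv 21: drop; pos6(id82) recv 63: drop; pos0(id27) recv 82: fwd
Round 2: pos3(id94) recv 56: drop; pos5(id63) recv 94: fwd; pos1(id56) recv 82: fwd
Round 3: pos6(id82) recv 94: fwd; pos2(id17) recv 82: fwd
Round 4: pos0(id27) recv 94: fwd; pos3(id94) recv 82: drop
Round 5: pos1(id56) recv 94: fwd
Round 6: pos2(id17) recv 94: fwd
Round 7: pos3(id94) recv 94: ELECTED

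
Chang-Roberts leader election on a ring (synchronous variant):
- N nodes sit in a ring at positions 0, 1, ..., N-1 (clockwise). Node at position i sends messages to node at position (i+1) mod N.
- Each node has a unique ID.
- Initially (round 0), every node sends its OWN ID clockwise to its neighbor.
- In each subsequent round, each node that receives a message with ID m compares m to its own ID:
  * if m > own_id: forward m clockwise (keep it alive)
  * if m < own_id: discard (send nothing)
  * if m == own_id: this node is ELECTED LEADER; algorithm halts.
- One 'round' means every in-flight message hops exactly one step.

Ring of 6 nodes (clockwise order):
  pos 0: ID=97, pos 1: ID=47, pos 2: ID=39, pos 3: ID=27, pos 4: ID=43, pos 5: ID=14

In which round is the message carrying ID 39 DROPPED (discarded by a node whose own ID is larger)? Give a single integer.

Round 1: pos1(id47) recv 97: fwd; pos2(id39) recv 47: fwd; pos3(id27) recv 39: fwd; pos4(id43) recv 27: drop; pos5(id14) recv 43: fwd; pos0(id97) recv 14: drop
Round 2: pos2(id39) recv 97: fwd; pos3(id27) recv 47: fwd; pos4(id43) recv 39: drop; pos0(id97) recv 43: drop
Round 3: pos3(id27) recv 97: fwd; pos4(id43) recv 47: fwd
Round 4: pos4(id43) recv 97: fwd; pos5(id14) recv 47: fwd
Round 5: pos5(id14) recv 97: fwd; pos0(id97) recv 47: drop
Round 6: pos0(id97) recv 97: ELECTED
Message ID 39 originates at pos 2; dropped at pos 4 in round 2

Answer: 2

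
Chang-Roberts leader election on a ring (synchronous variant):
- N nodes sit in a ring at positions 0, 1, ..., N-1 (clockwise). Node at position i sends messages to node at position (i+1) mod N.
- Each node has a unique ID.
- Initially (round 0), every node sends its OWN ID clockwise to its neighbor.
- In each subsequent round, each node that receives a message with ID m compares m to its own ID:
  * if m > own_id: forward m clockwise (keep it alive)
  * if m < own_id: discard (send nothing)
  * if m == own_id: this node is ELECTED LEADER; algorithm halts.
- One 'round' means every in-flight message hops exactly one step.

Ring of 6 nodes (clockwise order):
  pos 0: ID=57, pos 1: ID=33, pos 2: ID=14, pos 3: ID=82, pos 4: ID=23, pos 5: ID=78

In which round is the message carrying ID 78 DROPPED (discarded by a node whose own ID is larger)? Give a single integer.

Answer: 4

Derivation:
Round 1: pos1(id33) recv 57: fwd; pos2(id14) recv 33: fwd; pos3(id82) recv 14: drop; pos4(id23) recv 82: fwd; pos5(id78) recv 23: drop; pos0(id57) recv 78: fwd
Round 2: pos2(id14) recv 57: fwd; pos3(id82) recv 33: drop; pos5(id78) recv 82: fwd; pos1(id33) recv 78: fwd
Round 3: pos3(id82) recv 57: drop; pos0(id57) recv 82: fwd; pos2(id14) recv 78: fwd
Round 4: pos1(id33) recv 82: fwd; pos3(id82) recv 78: drop
Round 5: pos2(id14) recv 82: fwd
Round 6: pos3(id82) recv 82: ELECTED
Message ID 78 originates at pos 5; dropped at pos 3 in round 4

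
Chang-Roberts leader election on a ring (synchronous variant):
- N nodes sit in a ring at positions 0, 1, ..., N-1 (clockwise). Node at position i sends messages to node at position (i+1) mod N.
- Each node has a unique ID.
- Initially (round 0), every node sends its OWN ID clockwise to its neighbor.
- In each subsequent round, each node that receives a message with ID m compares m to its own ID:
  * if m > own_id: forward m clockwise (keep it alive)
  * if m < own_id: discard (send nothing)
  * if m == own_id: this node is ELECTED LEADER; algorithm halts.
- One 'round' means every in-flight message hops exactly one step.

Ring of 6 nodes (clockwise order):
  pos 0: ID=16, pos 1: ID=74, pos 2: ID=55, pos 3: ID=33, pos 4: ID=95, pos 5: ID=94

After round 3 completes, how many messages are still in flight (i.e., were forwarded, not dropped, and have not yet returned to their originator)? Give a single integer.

Round 1: pos1(id74) recv 16: drop; pos2(id55) recv 74: fwd; pos3(id33) recv 55: fwd; pos4(id95) recv 33: drop; pos5(id94) recv 95: fwd; pos0(id16) recv 94: fwd
Round 2: pos3(id33) recv 74: fwd; pos4(id95) recv 55: drop; pos0(id16) recv 95: fwd; pos1(id74) recv 94: fwd
Round 3: pos4(id95) recv 74: drop; pos1(id74) recv 95: fwd; pos2(id55) recv 94: fwd
After round 3: 2 messages still in flight

Answer: 2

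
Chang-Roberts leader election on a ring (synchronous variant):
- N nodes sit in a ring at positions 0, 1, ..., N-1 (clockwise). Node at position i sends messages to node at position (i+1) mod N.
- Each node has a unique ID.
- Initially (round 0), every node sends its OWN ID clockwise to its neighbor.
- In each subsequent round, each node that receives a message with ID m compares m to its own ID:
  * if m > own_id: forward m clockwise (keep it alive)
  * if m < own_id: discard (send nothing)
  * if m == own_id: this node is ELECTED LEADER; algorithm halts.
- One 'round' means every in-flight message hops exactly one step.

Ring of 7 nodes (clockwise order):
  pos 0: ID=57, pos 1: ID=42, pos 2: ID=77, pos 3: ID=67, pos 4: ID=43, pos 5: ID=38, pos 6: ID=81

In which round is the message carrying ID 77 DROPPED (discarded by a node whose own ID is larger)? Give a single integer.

Round 1: pos1(id42) recv 57: fwd; pos2(id77) recv 42: drop; pos3(id67) recv 77: fwd; pos4(id43) recv 67: fwd; pos5(id38) recv 43: fwd; pos6(id81) recv 38: drop; pos0(id57) recv 81: fwd
Round 2: pos2(id77) recv 57: drop; pos4(id43) recv 77: fwd; pos5(id38) recv 67: fwd; pos6(id81) recv 43: drop; pos1(id42) recv 81: fwd
Round 3: pos5(id38) recv 77: fwd; pos6(id81) recv 67: drop; pos2(id77) recv 81: fwd
Round 4: pos6(id81) recv 77: drop; pos3(id67) recv 81: fwd
Round 5: pos4(id43) recv 81: fwd
Round 6: pos5(id38) recv 81: fwd
Round 7: pos6(id81) recv 81: ELECTED
Message ID 77 originates at pos 2; dropped at pos 6 in round 4

Answer: 4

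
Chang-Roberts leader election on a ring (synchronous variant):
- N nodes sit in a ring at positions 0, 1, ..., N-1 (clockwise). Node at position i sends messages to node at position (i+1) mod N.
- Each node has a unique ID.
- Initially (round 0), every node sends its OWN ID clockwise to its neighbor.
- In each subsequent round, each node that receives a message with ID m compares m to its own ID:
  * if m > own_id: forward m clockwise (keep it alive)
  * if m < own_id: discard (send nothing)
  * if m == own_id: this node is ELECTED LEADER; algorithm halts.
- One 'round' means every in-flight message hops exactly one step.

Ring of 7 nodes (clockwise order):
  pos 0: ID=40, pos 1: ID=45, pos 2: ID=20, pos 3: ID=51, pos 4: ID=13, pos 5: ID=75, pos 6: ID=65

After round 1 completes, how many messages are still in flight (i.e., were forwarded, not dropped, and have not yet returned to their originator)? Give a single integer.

Round 1: pos1(id45) recv 40: drop; pos2(id20) recv 45: fwd; pos3(id51) recv 20: drop; pos4(id13) recv 51: fwd; pos5(id75) recv 13: drop; pos6(id65) recv 75: fwd; pos0(id40) recv 65: fwd
After round 1: 4 messages still in flight

Answer: 4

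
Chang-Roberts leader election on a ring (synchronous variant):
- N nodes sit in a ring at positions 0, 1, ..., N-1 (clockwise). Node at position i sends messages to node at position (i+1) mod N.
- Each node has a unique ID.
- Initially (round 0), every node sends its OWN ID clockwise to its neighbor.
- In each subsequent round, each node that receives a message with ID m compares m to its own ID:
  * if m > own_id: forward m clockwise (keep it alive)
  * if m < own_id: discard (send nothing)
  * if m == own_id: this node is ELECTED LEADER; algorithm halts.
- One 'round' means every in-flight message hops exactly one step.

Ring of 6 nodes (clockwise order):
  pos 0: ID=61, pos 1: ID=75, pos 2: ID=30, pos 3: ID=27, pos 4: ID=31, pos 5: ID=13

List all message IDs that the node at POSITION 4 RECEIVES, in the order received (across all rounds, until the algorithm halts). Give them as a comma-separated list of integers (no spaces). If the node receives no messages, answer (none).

Answer: 27,30,75

Derivation:
Round 1: pos1(id75) recv 61: drop; pos2(id30) recv 75: fwd; pos3(id27) recv 30: fwd; pos4(id31) recv 27: drop; pos5(id13) recv 31: fwd; pos0(id61) recv 13: drop
Round 2: pos3(id27) recv 75: fwd; pos4(id31) recv 30: drop; pos0(id61) recv 31: drop
Round 3: pos4(id31) recv 75: fwd
Round 4: pos5(id13) recv 75: fwd
Round 5: pos0(id61) recv 75: fwd
Round 6: pos1(id75) recv 75: ELECTED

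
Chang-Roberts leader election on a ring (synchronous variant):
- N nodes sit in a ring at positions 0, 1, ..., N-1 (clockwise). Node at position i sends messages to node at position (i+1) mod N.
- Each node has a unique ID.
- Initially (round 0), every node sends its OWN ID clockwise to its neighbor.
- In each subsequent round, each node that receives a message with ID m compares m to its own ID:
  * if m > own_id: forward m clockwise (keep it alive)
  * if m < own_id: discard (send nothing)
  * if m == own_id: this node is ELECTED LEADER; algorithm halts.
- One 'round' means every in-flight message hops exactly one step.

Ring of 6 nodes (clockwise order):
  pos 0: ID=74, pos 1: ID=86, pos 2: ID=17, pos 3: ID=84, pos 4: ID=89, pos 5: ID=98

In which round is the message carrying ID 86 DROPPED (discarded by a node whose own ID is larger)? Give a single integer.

Answer: 3

Derivation:
Round 1: pos1(id86) recv 74: drop; pos2(id17) recv 86: fwd; pos3(id84) recv 17: drop; pos4(id89) recv 84: drop; pos5(id98) recv 89: drop; pos0(id74) recv 98: fwd
Round 2: pos3(id84) recv 86: fwd; pos1(id86) recv 98: fwd
Round 3: pos4(id89) recv 86: drop; pos2(id17) recv 98: fwd
Round 4: pos3(id84) recv 98: fwd
Round 5: pos4(id89) recv 98: fwd
Round 6: pos5(id98) recv 98: ELECTED
Message ID 86 originates at pos 1; dropped at pos 4 in round 3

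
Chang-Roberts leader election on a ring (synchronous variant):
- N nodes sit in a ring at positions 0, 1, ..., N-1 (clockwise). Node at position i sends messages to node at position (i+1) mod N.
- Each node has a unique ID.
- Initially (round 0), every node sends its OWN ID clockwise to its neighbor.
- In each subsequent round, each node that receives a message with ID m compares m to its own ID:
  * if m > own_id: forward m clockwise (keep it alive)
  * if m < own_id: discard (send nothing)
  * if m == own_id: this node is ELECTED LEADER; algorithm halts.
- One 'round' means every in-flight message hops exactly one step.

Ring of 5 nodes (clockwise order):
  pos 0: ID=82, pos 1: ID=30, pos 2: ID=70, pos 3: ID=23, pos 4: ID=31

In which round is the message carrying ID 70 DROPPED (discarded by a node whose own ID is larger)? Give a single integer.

Round 1: pos1(id30) recv 82: fwd; pos2(id70) recv 30: drop; pos3(id23) recv 70: fwd; pos4(id31) recv 23: drop; pos0(id82) recv 31: drop
Round 2: pos2(id70) recv 82: fwd; pos4(id31) recv 70: fwd
Round 3: pos3(id23) recv 82: fwd; pos0(id82) recv 70: drop
Round 4: pos4(id31) recv 82: fwd
Round 5: pos0(id82) recv 82: ELECTED
Message ID 70 originates at pos 2; dropped at pos 0 in round 3

Answer: 3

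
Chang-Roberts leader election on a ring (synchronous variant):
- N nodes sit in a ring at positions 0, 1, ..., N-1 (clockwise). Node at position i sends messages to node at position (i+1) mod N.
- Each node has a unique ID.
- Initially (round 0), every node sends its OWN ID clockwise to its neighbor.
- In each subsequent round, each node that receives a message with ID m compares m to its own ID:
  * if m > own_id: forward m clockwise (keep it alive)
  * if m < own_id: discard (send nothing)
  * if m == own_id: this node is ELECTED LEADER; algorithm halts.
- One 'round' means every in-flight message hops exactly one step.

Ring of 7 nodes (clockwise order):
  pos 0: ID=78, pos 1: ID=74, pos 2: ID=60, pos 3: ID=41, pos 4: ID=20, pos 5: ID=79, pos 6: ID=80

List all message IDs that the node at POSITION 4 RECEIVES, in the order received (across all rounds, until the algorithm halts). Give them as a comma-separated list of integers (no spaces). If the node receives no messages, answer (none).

Round 1: pos1(id74) recv 78: fwd; pos2(id60) recv 74: fwd; pos3(id41) recv 60: fwd; pos4(id20) recv 41: fwd; pos5(id79) recv 20: drop; pos6(id80) recv 79: drop; pos0(id78) recv 80: fwd
Round 2: pos2(id60) recv 78: fwd; pos3(id41) recv 74: fwd; pos4(id20) recv 60: fwd; pos5(id79) recv 41: drop; pos1(id74) recv 80: fwd
Round 3: pos3(id41) recv 78: fwd; pos4(id20) recv 74: fwd; pos5(id79) recv 60: drop; pos2(id60) recv 80: fwd
Round 4: pos4(id20) recv 78: fwd; pos5(id79) recv 74: drop; pos3(id41) recv 80: fwd
Round 5: pos5(id79) recv 78: drop; pos4(id20) recv 80: fwd
Round 6: pos5(id79) recv 80: fwd
Round 7: pos6(id80) recv 80: ELECTED

Answer: 41,60,74,78,80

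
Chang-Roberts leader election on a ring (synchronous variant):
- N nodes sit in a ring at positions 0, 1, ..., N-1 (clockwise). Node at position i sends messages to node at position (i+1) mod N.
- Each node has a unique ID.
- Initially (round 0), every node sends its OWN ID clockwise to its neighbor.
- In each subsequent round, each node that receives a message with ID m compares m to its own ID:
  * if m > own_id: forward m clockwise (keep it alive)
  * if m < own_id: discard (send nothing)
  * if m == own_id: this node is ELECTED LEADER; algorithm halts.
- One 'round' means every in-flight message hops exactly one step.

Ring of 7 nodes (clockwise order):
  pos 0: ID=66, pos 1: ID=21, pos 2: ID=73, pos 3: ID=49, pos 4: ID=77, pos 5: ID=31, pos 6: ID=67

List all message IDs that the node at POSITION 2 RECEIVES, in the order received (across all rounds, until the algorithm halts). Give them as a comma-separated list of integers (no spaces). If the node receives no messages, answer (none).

Round 1: pos1(id21) recv 66: fwd; pos2(id73) recv 21: drop; pos3(id49) recv 73: fwd; pos4(id77) recv 49: drop; pos5(id31) recv 77: fwd; pos6(id67) recv 31: drop; pos0(id66) recv 67: fwd
Round 2: pos2(id73) recv 66: drop; pos4(id77) recv 73: drop; pos6(id67) recv 77: fwd; pos1(id21) recv 67: fwd
Round 3: pos0(id66) recv 77: fwd; pos2(id73) recv 67: drop
Round 4: pos1(id21) recv 77: fwd
Round 5: pos2(id73) recv 77: fwd
Round 6: pos3(id49) recv 77: fwd
Round 7: pos4(id77) recv 77: ELECTED

Answer: 21,66,67,77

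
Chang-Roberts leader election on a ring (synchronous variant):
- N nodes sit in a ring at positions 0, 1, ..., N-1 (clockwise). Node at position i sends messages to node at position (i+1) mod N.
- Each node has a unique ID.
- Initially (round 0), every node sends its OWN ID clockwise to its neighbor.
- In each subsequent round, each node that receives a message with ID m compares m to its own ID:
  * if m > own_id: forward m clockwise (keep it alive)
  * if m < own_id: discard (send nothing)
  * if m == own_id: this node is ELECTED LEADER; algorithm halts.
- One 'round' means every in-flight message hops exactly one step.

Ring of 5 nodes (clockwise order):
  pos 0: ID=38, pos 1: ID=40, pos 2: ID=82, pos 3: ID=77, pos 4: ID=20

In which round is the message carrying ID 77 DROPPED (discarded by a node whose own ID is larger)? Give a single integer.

Round 1: pos1(id40) recv 38: drop; pos2(id82) recv 40: drop; pos3(id77) recv 82: fwd; pos4(id20) recv 77: fwd; pos0(id38) recv 20: drop
Round 2: pos4(id20) recv 82: fwd; pos0(id38) recv 77: fwd
Round 3: pos0(id38) recv 82: fwd; pos1(id40) recv 77: fwd
Round 4: pos1(id40) recv 82: fwd; pos2(id82) recv 77: drop
Round 5: pos2(id82) recv 82: ELECTED
Message ID 77 originates at pos 3; dropped at pos 2 in round 4

Answer: 4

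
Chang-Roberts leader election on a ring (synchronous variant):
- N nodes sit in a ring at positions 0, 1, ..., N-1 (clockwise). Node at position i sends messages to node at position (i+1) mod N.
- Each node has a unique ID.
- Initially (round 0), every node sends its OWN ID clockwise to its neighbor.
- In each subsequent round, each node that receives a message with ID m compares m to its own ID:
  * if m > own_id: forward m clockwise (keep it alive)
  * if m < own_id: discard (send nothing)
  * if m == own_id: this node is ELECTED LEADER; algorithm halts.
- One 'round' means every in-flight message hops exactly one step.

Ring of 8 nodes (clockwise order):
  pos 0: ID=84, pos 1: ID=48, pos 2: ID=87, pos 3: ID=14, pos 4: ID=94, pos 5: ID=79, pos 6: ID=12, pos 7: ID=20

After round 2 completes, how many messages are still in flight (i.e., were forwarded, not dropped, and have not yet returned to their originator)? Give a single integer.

Round 1: pos1(id48) recv 84: fwd; pos2(id87) recv 48: drop; pos3(id14) recv 87: fwd; pos4(id94) recv 14: drop; pos5(id79) recv 94: fwd; pos6(id12) recv 79: fwd; pos7(id20) recv 12: drop; pos0(id84) recv 20: drop
Round 2: pos2(id87) recv 84: drop; pos4(id94) recv 87: drop; pos6(id12) recv 94: fwd; pos7(id20) recv 79: fwd
After round 2: 2 messages still in flight

Answer: 2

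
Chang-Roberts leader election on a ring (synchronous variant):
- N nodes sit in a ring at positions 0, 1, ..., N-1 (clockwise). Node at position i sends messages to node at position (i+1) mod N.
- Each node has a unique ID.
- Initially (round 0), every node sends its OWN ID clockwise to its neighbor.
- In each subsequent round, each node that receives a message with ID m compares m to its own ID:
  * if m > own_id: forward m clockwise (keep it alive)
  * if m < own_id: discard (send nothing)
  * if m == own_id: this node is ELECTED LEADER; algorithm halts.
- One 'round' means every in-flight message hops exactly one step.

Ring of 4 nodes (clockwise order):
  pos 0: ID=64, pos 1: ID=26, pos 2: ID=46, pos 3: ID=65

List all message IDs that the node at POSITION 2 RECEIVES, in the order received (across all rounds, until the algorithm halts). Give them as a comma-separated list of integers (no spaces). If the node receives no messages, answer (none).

Round 1: pos1(id26) recv 64: fwd; pos2(id46) recv 26: drop; pos3(id65) recv 46: drop; pos0(id64) recv 65: fwd
Round 2: pos2(id46) recv 64: fwd; pos1(id26) recv 65: fwd
Round 3: pos3(id65) recv 64: drop; pos2(id46) recv 65: fwd
Round 4: pos3(id65) recv 65: ELECTED

Answer: 26,64,65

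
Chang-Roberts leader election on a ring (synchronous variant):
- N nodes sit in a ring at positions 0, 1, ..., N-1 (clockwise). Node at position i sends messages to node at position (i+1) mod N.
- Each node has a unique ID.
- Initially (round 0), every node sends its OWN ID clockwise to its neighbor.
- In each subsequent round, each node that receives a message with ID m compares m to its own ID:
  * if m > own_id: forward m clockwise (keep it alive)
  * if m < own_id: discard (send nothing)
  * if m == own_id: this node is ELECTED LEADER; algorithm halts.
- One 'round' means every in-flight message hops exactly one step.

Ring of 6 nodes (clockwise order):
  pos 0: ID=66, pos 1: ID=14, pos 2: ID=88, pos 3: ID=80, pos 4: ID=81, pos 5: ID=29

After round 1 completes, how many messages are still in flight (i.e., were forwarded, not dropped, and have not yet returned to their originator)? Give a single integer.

Answer: 3

Derivation:
Round 1: pos1(id14) recv 66: fwd; pos2(id88) recv 14: drop; pos3(id80) recv 88: fwd; pos4(id81) recv 80: drop; pos5(id29) recv 81: fwd; pos0(id66) recv 29: drop
After round 1: 3 messages still in flight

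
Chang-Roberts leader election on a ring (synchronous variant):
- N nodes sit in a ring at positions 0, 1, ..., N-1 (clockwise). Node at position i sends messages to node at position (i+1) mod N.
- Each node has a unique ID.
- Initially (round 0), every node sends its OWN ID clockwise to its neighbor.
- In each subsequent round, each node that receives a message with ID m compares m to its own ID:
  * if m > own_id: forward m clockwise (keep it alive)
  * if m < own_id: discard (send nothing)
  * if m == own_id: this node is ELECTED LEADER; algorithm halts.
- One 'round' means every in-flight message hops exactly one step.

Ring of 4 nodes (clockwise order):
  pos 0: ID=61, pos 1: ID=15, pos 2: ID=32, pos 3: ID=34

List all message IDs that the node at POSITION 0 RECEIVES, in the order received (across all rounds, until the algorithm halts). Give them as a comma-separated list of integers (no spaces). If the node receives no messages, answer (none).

Answer: 34,61

Derivation:
Round 1: pos1(id15) recv 61: fwd; pos2(id32) recv 15: drop; pos3(id34) recv 32: drop; pos0(id61) recv 34: drop
Round 2: pos2(id32) recv 61: fwd
Round 3: pos3(id34) recv 61: fwd
Round 4: pos0(id61) recv 61: ELECTED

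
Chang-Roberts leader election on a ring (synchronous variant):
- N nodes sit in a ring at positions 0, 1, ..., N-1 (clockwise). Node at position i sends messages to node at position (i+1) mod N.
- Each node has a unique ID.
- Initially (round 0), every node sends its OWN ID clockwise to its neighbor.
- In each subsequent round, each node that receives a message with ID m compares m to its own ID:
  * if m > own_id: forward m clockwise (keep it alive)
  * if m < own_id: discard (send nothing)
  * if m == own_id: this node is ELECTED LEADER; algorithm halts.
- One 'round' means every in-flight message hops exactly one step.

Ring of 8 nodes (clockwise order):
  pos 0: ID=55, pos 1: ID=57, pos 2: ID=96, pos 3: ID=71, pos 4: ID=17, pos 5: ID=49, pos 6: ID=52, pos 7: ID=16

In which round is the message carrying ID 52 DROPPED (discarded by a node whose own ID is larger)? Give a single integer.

Answer: 2

Derivation:
Round 1: pos1(id57) recv 55: drop; pos2(id96) recv 57: drop; pos3(id71) recv 96: fwd; pos4(id17) recv 71: fwd; pos5(id49) recv 17: drop; pos6(id52) recv 49: drop; pos7(id16) recv 52: fwd; pos0(id55) recv 16: drop
Round 2: pos4(id17) recv 96: fwd; pos5(id49) recv 71: fwd; pos0(id55) recv 52: drop
Round 3: pos5(id49) recv 96: fwd; pos6(id52) recv 71: fwd
Round 4: pos6(id52) recv 96: fwd; pos7(id16) recv 71: fwd
Round 5: pos7(id16) recv 96: fwd; pos0(id55) recv 71: fwd
Round 6: pos0(id55) recv 96: fwd; pos1(id57) recv 71: fwd
Round 7: pos1(id57) recv 96: fwd; pos2(id96) recv 71: drop
Round 8: pos2(id96) recv 96: ELECTED
Message ID 52 originates at pos 6; dropped at pos 0 in round 2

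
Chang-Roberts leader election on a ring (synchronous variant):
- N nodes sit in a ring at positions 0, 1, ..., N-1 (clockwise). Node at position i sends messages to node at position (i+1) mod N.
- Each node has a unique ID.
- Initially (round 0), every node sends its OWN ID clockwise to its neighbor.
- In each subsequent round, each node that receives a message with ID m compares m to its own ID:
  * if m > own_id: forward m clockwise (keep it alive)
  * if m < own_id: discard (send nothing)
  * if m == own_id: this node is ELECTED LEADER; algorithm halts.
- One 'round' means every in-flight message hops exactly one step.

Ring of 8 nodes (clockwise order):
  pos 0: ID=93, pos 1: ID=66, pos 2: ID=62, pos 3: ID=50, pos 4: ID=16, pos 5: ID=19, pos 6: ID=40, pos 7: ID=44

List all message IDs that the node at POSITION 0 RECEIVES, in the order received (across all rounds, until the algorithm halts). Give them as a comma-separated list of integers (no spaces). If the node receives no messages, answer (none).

Round 1: pos1(id66) recv 93: fwd; pos2(id62) recv 66: fwd; pos3(id50) recv 62: fwd; pos4(id16) recv 50: fwd; pos5(id19) recv 16: drop; pos6(id40) recv 19: drop; pos7(id44) recv 40: drop; pos0(id93) recv 44: drop
Round 2: pos2(id62) recv 93: fwd; pos3(id50) recv 66: fwd; pos4(id16) recv 62: fwd; pos5(id19) recv 50: fwd
Round 3: pos3(id50) recv 93: fwd; pos4(id16) recv 66: fwd; pos5(id19) recv 62: fwd; pos6(id40) recv 50: fwd
Round 4: pos4(id16) recv 93: fwd; pos5(id19) recv 66: fwd; pos6(id40) recv 62: fwd; pos7(id44) recv 50: fwd
Round 5: pos5(id19) recv 93: fwd; pos6(id40) recv 66: fwd; pos7(id44) recv 62: fwd; pos0(id93) recv 50: drop
Round 6: pos6(id40) recv 93: fwd; pos7(id44) recv 66: fwd; pos0(id93) recv 62: drop
Round 7: pos7(id44) recv 93: fwd; pos0(id93) recv 66: drop
Round 8: pos0(id93) recv 93: ELECTED

Answer: 44,50,62,66,93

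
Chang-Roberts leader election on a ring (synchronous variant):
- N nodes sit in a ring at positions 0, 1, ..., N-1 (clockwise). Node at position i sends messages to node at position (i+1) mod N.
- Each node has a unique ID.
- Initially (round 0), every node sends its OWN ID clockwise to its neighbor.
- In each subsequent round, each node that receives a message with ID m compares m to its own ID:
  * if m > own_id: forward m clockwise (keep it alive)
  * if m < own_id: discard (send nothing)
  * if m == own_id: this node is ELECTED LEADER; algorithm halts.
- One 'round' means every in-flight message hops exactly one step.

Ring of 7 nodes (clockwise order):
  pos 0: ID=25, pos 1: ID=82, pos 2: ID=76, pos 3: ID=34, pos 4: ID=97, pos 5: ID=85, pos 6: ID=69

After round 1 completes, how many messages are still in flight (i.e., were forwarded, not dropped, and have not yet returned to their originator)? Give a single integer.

Answer: 5

Derivation:
Round 1: pos1(id82) recv 25: drop; pos2(id76) recv 82: fwd; pos3(id34) recv 76: fwd; pos4(id97) recv 34: drop; pos5(id85) recv 97: fwd; pos6(id69) recv 85: fwd; pos0(id25) recv 69: fwd
After round 1: 5 messages still in flight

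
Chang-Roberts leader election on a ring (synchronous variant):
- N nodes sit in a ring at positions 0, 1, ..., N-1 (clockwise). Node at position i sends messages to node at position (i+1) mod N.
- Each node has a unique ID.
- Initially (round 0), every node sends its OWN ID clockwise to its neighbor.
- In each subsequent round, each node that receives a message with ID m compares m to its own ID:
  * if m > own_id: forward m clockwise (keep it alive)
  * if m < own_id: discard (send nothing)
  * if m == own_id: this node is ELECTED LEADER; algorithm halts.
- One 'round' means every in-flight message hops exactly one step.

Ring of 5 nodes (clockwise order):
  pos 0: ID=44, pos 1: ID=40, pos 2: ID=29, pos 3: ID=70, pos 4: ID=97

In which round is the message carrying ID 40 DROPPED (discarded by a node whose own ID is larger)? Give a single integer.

Answer: 2

Derivation:
Round 1: pos1(id40) recv 44: fwd; pos2(id29) recv 40: fwd; pos3(id70) recv 29: drop; pos4(id97) recv 70: drop; pos0(id44) recv 97: fwd
Round 2: pos2(id29) recv 44: fwd; pos3(id70) recv 40: drop; pos1(id40) recv 97: fwd
Round 3: pos3(id70) recv 44: drop; pos2(id29) recv 97: fwd
Round 4: pos3(id70) recv 97: fwd
Round 5: pos4(id97) recv 97: ELECTED
Message ID 40 originates at pos 1; dropped at pos 3 in round 2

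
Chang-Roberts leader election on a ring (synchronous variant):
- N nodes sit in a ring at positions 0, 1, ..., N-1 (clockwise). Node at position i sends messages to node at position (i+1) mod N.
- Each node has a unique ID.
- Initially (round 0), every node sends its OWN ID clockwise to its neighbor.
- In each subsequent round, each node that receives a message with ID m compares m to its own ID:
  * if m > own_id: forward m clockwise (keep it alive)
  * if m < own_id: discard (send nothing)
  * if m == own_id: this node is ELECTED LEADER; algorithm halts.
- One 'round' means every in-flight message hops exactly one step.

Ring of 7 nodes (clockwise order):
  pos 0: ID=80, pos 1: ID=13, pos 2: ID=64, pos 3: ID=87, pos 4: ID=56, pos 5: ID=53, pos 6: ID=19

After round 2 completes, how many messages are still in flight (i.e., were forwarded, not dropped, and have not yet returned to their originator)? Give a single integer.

Answer: 3

Derivation:
Round 1: pos1(id13) recv 80: fwd; pos2(id64) recv 13: drop; pos3(id87) recv 64: drop; pos4(id56) recv 87: fwd; pos5(id53) recv 56: fwd; pos6(id19) recv 53: fwd; pos0(id80) recv 19: drop
Round 2: pos2(id64) recv 80: fwd; pos5(id53) recv 87: fwd; pos6(id19) recv 56: fwd; pos0(id80) recv 53: drop
After round 2: 3 messages still in flight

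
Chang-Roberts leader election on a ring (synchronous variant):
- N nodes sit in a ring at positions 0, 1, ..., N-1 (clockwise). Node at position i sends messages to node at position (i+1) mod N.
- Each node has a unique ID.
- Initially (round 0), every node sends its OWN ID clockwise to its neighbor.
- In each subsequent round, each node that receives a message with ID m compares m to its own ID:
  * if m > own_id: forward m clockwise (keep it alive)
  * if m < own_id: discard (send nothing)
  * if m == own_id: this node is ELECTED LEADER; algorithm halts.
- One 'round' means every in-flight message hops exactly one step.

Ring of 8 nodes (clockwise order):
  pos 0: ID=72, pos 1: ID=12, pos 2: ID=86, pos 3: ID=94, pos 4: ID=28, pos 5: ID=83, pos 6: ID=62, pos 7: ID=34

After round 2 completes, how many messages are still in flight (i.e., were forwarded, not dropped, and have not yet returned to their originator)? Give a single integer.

Round 1: pos1(id12) recv 72: fwd; pos2(id86) recv 12: drop; pos3(id94) recv 86: drop; pos4(id28) recv 94: fwd; pos5(id83) recv 28: drop; pos6(id62) recv 83: fwd; pos7(id34) recv 62: fwd; pos0(id72) recv 34: drop
Round 2: pos2(id86) recv 72: drop; pos5(id83) recv 94: fwd; pos7(id34) recv 83: fwd; pos0(id72) recv 62: drop
After round 2: 2 messages still in flight

Answer: 2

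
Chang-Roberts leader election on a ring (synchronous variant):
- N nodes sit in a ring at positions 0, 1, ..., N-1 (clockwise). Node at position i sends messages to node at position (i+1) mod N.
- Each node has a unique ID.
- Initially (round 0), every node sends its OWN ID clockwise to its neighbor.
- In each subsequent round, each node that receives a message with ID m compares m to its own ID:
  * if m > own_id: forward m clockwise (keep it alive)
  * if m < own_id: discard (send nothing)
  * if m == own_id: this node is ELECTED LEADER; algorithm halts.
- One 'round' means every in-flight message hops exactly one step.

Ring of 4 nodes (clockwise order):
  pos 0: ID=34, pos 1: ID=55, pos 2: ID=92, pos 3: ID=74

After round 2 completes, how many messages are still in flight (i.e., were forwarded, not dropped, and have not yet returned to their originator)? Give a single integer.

Answer: 2

Derivation:
Round 1: pos1(id55) recv 34: drop; pos2(id92) recv 55: drop; pos3(id74) recv 92: fwd; pos0(id34) recv 74: fwd
Round 2: pos0(id34) recv 92: fwd; pos1(id55) recv 74: fwd
After round 2: 2 messages still in flight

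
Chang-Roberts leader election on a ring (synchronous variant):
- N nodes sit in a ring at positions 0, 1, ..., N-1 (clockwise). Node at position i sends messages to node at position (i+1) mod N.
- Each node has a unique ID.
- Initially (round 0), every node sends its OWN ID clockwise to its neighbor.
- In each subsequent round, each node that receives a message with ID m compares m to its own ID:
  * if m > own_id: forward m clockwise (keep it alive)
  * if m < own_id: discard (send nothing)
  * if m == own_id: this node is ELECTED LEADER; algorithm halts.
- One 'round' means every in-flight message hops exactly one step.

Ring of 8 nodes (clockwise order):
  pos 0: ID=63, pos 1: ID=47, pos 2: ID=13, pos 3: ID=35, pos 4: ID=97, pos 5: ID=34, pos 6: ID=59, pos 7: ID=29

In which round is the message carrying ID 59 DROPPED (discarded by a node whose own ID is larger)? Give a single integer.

Round 1: pos1(id47) recv 63: fwd; pos2(id13) recv 47: fwd; pos3(id35) recv 13: drop; pos4(id97) recv 35: drop; pos5(id34) recv 97: fwd; pos6(id59) recv 34: drop; pos7(id29) recv 59: fwd; pos0(id63) recv 29: drop
Round 2: pos2(id13) recv 63: fwd; pos3(id35) recv 47: fwd; pos6(id59) recv 97: fwd; pos0(id63) recv 59: drop
Round 3: pos3(id35) recv 63: fwd; pos4(id97) recv 47: drop; pos7(id29) recv 97: fwd
Round 4: pos4(id97) recv 63: drop; pos0(id63) recv 97: fwd
Round 5: pos1(id47) recv 97: fwd
Round 6: pos2(id13) recv 97: fwd
Round 7: pos3(id35) recv 97: fwd
Round 8: pos4(id97) recv 97: ELECTED
Message ID 59 originates at pos 6; dropped at pos 0 in round 2

Answer: 2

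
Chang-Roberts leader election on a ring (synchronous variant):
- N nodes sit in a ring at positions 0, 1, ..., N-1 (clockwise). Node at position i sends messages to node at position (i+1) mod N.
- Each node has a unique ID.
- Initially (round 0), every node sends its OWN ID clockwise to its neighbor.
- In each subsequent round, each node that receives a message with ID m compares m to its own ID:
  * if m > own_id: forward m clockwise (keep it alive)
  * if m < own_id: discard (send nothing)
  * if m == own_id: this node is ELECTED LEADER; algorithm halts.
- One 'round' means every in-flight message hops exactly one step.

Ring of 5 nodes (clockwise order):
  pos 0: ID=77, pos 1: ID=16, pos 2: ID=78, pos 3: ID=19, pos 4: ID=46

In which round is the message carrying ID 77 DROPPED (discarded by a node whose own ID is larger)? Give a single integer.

Answer: 2

Derivation:
Round 1: pos1(id16) recv 77: fwd; pos2(id78) recv 16: drop; pos3(id19) recv 78: fwd; pos4(id46) recv 19: drop; pos0(id77) recv 46: drop
Round 2: pos2(id78) recv 77: drop; pos4(id46) recv 78: fwd
Round 3: pos0(id77) recv 78: fwd
Round 4: pos1(id16) recv 78: fwd
Round 5: pos2(id78) recv 78: ELECTED
Message ID 77 originates at pos 0; dropped at pos 2 in round 2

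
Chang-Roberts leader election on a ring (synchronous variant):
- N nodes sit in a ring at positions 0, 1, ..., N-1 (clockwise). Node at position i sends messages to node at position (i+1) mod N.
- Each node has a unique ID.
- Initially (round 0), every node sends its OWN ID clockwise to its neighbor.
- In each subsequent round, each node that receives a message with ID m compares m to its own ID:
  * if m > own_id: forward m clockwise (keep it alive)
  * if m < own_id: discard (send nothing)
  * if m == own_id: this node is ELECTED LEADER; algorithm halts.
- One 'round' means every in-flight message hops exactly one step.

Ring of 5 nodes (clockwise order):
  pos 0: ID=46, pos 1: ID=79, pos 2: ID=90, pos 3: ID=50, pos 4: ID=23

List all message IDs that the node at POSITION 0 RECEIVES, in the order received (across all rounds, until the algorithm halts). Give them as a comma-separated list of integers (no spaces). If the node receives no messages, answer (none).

Answer: 23,50,90

Derivation:
Round 1: pos1(id79) recv 46: drop; pos2(id90) recv 79: drop; pos3(id50) recv 90: fwd; pos4(id23) recv 50: fwd; pos0(id46) recv 23: drop
Round 2: pos4(id23) recv 90: fwd; pos0(id46) recv 50: fwd
Round 3: pos0(id46) recv 90: fwd; pos1(id79) recv 50: drop
Round 4: pos1(id79) recv 90: fwd
Round 5: pos2(id90) recv 90: ELECTED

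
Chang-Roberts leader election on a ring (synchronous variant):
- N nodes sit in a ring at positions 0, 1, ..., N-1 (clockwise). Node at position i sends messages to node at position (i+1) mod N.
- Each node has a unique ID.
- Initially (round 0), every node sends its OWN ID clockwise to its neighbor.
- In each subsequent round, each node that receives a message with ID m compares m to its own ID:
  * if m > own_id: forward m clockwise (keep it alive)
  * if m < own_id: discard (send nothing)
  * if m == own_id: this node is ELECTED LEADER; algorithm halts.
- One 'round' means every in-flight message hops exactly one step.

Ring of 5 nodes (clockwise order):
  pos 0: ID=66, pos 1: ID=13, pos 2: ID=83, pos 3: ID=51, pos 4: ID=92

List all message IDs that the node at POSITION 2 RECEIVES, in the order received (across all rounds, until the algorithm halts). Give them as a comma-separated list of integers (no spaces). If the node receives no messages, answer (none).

Round 1: pos1(id13) recv 66: fwd; pos2(id83) recv 13: drop; pos3(id51) recv 83: fwd; pos4(id92) recv 51: drop; pos0(id66) recv 92: fwd
Round 2: pos2(id83) recv 66: drop; pos4(id92) recv 83: drop; pos1(id13) recv 92: fwd
Round 3: pos2(id83) recv 92: fwd
Round 4: pos3(id51) recv 92: fwd
Round 5: pos4(id92) recv 92: ELECTED

Answer: 13,66,92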